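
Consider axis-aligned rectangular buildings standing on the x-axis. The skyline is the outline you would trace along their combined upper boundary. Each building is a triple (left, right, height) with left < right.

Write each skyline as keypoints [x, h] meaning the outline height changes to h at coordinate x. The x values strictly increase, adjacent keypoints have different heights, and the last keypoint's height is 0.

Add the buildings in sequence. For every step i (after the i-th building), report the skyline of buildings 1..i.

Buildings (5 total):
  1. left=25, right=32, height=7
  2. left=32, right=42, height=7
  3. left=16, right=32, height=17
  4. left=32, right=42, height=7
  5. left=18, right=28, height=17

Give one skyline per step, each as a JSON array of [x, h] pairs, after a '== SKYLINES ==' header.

== SKYLINES ==
[[25,7],[32,0]]
[[25,7],[42,0]]
[[16,17],[32,7],[42,0]]
[[16,17],[32,7],[42,0]]
[[16,17],[32,7],[42,0]]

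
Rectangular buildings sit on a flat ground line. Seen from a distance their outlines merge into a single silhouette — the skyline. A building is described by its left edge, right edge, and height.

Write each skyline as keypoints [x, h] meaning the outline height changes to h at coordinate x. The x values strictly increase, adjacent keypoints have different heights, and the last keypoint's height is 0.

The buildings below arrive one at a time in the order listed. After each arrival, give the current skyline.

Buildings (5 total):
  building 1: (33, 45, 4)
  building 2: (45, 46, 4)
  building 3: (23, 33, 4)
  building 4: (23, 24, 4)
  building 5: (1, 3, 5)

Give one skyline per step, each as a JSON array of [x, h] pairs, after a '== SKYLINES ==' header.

== SKYLINES ==
[[33,4],[45,0]]
[[33,4],[46,0]]
[[23,4],[46,0]]
[[23,4],[46,0]]
[[1,5],[3,0],[23,4],[46,0]]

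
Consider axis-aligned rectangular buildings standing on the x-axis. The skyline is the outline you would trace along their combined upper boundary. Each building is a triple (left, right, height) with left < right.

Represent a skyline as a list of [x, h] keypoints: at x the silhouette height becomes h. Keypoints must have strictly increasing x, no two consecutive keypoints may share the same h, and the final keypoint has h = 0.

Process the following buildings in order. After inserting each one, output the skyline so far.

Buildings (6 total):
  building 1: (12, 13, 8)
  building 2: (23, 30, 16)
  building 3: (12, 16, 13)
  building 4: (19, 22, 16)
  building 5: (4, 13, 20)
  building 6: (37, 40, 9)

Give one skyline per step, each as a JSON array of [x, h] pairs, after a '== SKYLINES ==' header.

== SKYLINES ==
[[12,8],[13,0]]
[[12,8],[13,0],[23,16],[30,0]]
[[12,13],[16,0],[23,16],[30,0]]
[[12,13],[16,0],[19,16],[22,0],[23,16],[30,0]]
[[4,20],[13,13],[16,0],[19,16],[22,0],[23,16],[30,0]]
[[4,20],[13,13],[16,0],[19,16],[22,0],[23,16],[30,0],[37,9],[40,0]]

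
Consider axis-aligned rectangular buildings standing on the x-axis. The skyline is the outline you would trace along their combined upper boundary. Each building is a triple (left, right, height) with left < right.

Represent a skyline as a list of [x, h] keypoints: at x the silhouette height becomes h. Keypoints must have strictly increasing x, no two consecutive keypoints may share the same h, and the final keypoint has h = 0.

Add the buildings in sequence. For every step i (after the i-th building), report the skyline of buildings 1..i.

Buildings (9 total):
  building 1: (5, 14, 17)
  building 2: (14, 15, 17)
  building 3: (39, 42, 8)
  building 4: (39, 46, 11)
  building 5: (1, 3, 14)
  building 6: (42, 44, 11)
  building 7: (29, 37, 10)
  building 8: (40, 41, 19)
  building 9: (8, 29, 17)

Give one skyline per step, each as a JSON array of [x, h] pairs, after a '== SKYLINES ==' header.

== SKYLINES ==
[[5,17],[14,0]]
[[5,17],[15,0]]
[[5,17],[15,0],[39,8],[42,0]]
[[5,17],[15,0],[39,11],[46,0]]
[[1,14],[3,0],[5,17],[15,0],[39,11],[46,0]]
[[1,14],[3,0],[5,17],[15,0],[39,11],[46,0]]
[[1,14],[3,0],[5,17],[15,0],[29,10],[37,0],[39,11],[46,0]]
[[1,14],[3,0],[5,17],[15,0],[29,10],[37,0],[39,11],[40,19],[41,11],[46,0]]
[[1,14],[3,0],[5,17],[29,10],[37,0],[39,11],[40,19],[41,11],[46,0]]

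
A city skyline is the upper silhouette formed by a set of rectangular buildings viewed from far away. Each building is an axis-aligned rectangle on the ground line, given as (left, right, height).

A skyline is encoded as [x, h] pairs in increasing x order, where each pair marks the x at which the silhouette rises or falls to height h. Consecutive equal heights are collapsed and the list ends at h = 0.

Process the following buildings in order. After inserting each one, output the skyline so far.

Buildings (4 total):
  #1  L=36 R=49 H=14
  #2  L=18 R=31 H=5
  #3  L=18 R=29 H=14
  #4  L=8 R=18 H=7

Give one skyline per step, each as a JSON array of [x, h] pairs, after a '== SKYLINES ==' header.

== SKYLINES ==
[[36,14],[49,0]]
[[18,5],[31,0],[36,14],[49,0]]
[[18,14],[29,5],[31,0],[36,14],[49,0]]
[[8,7],[18,14],[29,5],[31,0],[36,14],[49,0]]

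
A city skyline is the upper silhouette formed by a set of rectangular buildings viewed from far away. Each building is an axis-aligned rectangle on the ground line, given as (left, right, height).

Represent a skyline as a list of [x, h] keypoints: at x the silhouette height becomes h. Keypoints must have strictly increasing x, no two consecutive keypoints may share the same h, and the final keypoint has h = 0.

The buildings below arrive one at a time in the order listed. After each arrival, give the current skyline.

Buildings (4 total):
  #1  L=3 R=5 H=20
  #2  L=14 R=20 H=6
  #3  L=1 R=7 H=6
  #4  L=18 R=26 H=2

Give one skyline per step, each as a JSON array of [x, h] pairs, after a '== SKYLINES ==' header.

== SKYLINES ==
[[3,20],[5,0]]
[[3,20],[5,0],[14,6],[20,0]]
[[1,6],[3,20],[5,6],[7,0],[14,6],[20,0]]
[[1,6],[3,20],[5,6],[7,0],[14,6],[20,2],[26,0]]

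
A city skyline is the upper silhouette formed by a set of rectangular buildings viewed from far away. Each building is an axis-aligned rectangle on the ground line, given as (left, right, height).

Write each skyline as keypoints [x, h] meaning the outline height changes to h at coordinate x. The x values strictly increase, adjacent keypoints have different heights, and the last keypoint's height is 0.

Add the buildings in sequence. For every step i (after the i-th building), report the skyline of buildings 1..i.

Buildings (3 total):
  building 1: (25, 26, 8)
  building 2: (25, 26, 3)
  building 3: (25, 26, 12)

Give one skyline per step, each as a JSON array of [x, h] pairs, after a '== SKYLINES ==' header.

== SKYLINES ==
[[25,8],[26,0]]
[[25,8],[26,0]]
[[25,12],[26,0]]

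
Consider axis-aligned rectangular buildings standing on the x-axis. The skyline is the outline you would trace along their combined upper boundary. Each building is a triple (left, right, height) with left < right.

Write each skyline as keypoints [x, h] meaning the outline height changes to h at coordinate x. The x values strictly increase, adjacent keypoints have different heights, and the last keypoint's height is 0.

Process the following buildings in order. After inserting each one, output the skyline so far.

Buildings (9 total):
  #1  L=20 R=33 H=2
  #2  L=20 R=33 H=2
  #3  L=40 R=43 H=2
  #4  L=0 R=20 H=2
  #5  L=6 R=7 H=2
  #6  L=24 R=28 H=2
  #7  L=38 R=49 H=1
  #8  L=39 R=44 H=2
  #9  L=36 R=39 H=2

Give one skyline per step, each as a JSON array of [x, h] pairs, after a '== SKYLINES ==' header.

== SKYLINES ==
[[20,2],[33,0]]
[[20,2],[33,0]]
[[20,2],[33,0],[40,2],[43,0]]
[[0,2],[33,0],[40,2],[43,0]]
[[0,2],[33,0],[40,2],[43,0]]
[[0,2],[33,0],[40,2],[43,0]]
[[0,2],[33,0],[38,1],[40,2],[43,1],[49,0]]
[[0,2],[33,0],[38,1],[39,2],[44,1],[49,0]]
[[0,2],[33,0],[36,2],[44,1],[49,0]]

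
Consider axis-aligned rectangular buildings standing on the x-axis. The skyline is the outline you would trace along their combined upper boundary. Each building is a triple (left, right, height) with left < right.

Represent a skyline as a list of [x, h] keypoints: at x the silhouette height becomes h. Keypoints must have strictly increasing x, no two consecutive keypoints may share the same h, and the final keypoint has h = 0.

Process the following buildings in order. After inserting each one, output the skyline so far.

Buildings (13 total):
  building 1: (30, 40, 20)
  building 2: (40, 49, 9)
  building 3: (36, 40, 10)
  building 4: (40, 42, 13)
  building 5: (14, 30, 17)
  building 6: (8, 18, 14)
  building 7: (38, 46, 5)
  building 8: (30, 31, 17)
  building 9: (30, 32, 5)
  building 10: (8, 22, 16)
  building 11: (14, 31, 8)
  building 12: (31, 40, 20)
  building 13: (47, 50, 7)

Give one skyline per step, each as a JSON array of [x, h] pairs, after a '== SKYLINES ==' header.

== SKYLINES ==
[[30,20],[40,0]]
[[30,20],[40,9],[49,0]]
[[30,20],[40,9],[49,0]]
[[30,20],[40,13],[42,9],[49,0]]
[[14,17],[30,20],[40,13],[42,9],[49,0]]
[[8,14],[14,17],[30,20],[40,13],[42,9],[49,0]]
[[8,14],[14,17],[30,20],[40,13],[42,9],[49,0]]
[[8,14],[14,17],[30,20],[40,13],[42,9],[49,0]]
[[8,14],[14,17],[30,20],[40,13],[42,9],[49,0]]
[[8,16],[14,17],[30,20],[40,13],[42,9],[49,0]]
[[8,16],[14,17],[30,20],[40,13],[42,9],[49,0]]
[[8,16],[14,17],[30,20],[40,13],[42,9],[49,0]]
[[8,16],[14,17],[30,20],[40,13],[42,9],[49,7],[50,0]]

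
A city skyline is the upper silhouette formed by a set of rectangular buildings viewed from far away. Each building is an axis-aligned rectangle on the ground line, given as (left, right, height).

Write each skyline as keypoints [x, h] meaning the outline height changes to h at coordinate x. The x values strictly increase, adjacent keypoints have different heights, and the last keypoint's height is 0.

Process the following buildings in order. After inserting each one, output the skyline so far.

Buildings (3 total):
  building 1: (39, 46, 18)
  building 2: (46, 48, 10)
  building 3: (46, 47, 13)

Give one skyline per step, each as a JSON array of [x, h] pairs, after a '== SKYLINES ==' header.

== SKYLINES ==
[[39,18],[46,0]]
[[39,18],[46,10],[48,0]]
[[39,18],[46,13],[47,10],[48,0]]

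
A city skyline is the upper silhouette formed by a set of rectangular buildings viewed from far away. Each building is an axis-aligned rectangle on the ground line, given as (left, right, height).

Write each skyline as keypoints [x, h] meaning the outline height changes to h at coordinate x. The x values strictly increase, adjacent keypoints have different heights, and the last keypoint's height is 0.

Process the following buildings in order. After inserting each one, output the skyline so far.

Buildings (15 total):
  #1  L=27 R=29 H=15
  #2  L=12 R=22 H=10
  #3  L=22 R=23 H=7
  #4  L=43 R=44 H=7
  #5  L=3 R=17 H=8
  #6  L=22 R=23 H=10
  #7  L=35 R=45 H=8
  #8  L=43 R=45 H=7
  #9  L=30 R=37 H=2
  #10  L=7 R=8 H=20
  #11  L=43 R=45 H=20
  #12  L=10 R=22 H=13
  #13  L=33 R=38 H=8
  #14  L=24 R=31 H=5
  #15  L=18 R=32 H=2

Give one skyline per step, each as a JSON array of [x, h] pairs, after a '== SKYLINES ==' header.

== SKYLINES ==
[[27,15],[29,0]]
[[12,10],[22,0],[27,15],[29,0]]
[[12,10],[22,7],[23,0],[27,15],[29,0]]
[[12,10],[22,7],[23,0],[27,15],[29,0],[43,7],[44,0]]
[[3,8],[12,10],[22,7],[23,0],[27,15],[29,0],[43,7],[44,0]]
[[3,8],[12,10],[23,0],[27,15],[29,0],[43,7],[44,0]]
[[3,8],[12,10],[23,0],[27,15],[29,0],[35,8],[45,0]]
[[3,8],[12,10],[23,0],[27,15],[29,0],[35,8],[45,0]]
[[3,8],[12,10],[23,0],[27,15],[29,0],[30,2],[35,8],[45,0]]
[[3,8],[7,20],[8,8],[12,10],[23,0],[27,15],[29,0],[30,2],[35,8],[45,0]]
[[3,8],[7,20],[8,8],[12,10],[23,0],[27,15],[29,0],[30,2],[35,8],[43,20],[45,0]]
[[3,8],[7,20],[8,8],[10,13],[22,10],[23,0],[27,15],[29,0],[30,2],[35,8],[43,20],[45,0]]
[[3,8],[7,20],[8,8],[10,13],[22,10],[23,0],[27,15],[29,0],[30,2],[33,8],[43,20],[45,0]]
[[3,8],[7,20],[8,8],[10,13],[22,10],[23,0],[24,5],[27,15],[29,5],[31,2],[33,8],[43,20],[45,0]]
[[3,8],[7,20],[8,8],[10,13],[22,10],[23,2],[24,5],[27,15],[29,5],[31,2],[33,8],[43,20],[45,0]]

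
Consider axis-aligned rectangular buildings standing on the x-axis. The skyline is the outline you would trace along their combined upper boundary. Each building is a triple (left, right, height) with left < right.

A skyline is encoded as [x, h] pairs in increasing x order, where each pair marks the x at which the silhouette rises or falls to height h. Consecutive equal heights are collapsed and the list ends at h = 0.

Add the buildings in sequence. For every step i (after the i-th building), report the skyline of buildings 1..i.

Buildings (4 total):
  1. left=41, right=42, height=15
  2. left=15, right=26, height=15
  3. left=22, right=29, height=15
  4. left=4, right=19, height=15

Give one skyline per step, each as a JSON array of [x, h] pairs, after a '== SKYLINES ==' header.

== SKYLINES ==
[[41,15],[42,0]]
[[15,15],[26,0],[41,15],[42,0]]
[[15,15],[29,0],[41,15],[42,0]]
[[4,15],[29,0],[41,15],[42,0]]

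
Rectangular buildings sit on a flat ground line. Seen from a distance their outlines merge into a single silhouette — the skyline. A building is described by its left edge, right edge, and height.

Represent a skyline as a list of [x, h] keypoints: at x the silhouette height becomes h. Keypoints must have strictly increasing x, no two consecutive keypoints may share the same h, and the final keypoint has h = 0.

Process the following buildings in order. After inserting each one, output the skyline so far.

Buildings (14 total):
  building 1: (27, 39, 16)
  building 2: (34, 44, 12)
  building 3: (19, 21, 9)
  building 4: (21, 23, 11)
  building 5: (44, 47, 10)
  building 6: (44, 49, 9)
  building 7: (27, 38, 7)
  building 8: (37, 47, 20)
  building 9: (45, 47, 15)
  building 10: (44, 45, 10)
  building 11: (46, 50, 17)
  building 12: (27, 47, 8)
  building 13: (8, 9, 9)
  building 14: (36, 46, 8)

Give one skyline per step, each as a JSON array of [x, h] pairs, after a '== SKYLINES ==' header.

== SKYLINES ==
[[27,16],[39,0]]
[[27,16],[39,12],[44,0]]
[[19,9],[21,0],[27,16],[39,12],[44,0]]
[[19,9],[21,11],[23,0],[27,16],[39,12],[44,0]]
[[19,9],[21,11],[23,0],[27,16],[39,12],[44,10],[47,0]]
[[19,9],[21,11],[23,0],[27,16],[39,12],[44,10],[47,9],[49,0]]
[[19,9],[21,11],[23,0],[27,16],[39,12],[44,10],[47,9],[49,0]]
[[19,9],[21,11],[23,0],[27,16],[37,20],[47,9],[49,0]]
[[19,9],[21,11],[23,0],[27,16],[37,20],[47,9],[49,0]]
[[19,9],[21,11],[23,0],[27,16],[37,20],[47,9],[49,0]]
[[19,9],[21,11],[23,0],[27,16],[37,20],[47,17],[50,0]]
[[19,9],[21,11],[23,0],[27,16],[37,20],[47,17],[50,0]]
[[8,9],[9,0],[19,9],[21,11],[23,0],[27,16],[37,20],[47,17],[50,0]]
[[8,9],[9,0],[19,9],[21,11],[23,0],[27,16],[37,20],[47,17],[50,0]]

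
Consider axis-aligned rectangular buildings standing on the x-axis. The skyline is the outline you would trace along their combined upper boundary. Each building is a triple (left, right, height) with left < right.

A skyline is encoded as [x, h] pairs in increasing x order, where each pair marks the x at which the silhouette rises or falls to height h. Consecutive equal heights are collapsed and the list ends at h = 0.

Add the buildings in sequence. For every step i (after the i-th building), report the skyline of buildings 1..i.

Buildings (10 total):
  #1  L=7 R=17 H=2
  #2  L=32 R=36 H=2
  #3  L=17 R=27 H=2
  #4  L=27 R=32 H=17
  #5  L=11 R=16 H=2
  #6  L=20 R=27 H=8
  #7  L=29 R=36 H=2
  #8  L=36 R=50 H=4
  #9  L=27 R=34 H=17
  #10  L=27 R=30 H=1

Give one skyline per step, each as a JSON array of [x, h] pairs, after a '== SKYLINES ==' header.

== SKYLINES ==
[[7,2],[17,0]]
[[7,2],[17,0],[32,2],[36,0]]
[[7,2],[27,0],[32,2],[36,0]]
[[7,2],[27,17],[32,2],[36,0]]
[[7,2],[27,17],[32,2],[36,0]]
[[7,2],[20,8],[27,17],[32,2],[36,0]]
[[7,2],[20,8],[27,17],[32,2],[36,0]]
[[7,2],[20,8],[27,17],[32,2],[36,4],[50,0]]
[[7,2],[20,8],[27,17],[34,2],[36,4],[50,0]]
[[7,2],[20,8],[27,17],[34,2],[36,4],[50,0]]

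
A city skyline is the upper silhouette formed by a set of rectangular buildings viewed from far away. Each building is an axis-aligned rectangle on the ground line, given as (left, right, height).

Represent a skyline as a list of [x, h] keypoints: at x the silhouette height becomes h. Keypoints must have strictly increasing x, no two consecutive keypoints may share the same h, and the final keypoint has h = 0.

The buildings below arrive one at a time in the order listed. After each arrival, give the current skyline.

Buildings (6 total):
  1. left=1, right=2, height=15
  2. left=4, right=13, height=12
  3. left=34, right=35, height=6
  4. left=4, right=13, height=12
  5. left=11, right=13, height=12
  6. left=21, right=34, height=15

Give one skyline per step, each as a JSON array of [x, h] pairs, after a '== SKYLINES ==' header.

== SKYLINES ==
[[1,15],[2,0]]
[[1,15],[2,0],[4,12],[13,0]]
[[1,15],[2,0],[4,12],[13,0],[34,6],[35,0]]
[[1,15],[2,0],[4,12],[13,0],[34,6],[35,0]]
[[1,15],[2,0],[4,12],[13,0],[34,6],[35,0]]
[[1,15],[2,0],[4,12],[13,0],[21,15],[34,6],[35,0]]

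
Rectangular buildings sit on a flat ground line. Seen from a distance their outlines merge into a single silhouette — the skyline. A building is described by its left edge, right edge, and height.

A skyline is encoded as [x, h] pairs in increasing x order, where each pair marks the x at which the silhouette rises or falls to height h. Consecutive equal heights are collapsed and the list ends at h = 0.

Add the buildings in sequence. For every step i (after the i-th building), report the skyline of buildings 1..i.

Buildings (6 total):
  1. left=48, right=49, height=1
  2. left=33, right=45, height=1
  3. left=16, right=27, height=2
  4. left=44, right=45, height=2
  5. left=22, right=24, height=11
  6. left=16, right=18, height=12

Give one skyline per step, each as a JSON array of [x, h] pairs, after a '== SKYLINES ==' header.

== SKYLINES ==
[[48,1],[49,0]]
[[33,1],[45,0],[48,1],[49,0]]
[[16,2],[27,0],[33,1],[45,0],[48,1],[49,0]]
[[16,2],[27,0],[33,1],[44,2],[45,0],[48,1],[49,0]]
[[16,2],[22,11],[24,2],[27,0],[33,1],[44,2],[45,0],[48,1],[49,0]]
[[16,12],[18,2],[22,11],[24,2],[27,0],[33,1],[44,2],[45,0],[48,1],[49,0]]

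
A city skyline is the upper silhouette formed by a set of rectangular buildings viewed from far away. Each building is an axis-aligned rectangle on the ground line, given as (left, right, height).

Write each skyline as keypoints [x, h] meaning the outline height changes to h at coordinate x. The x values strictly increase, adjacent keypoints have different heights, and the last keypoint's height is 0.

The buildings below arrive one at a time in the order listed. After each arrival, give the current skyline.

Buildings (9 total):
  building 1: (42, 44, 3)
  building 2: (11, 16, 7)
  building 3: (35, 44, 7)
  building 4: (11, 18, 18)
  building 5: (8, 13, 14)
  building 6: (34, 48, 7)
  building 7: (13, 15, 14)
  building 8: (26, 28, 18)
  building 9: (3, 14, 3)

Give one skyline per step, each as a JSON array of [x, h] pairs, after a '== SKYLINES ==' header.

== SKYLINES ==
[[42,3],[44,0]]
[[11,7],[16,0],[42,3],[44,0]]
[[11,7],[16,0],[35,7],[44,0]]
[[11,18],[18,0],[35,7],[44,0]]
[[8,14],[11,18],[18,0],[35,7],[44,0]]
[[8,14],[11,18],[18,0],[34,7],[48,0]]
[[8,14],[11,18],[18,0],[34,7],[48,0]]
[[8,14],[11,18],[18,0],[26,18],[28,0],[34,7],[48,0]]
[[3,3],[8,14],[11,18],[18,0],[26,18],[28,0],[34,7],[48,0]]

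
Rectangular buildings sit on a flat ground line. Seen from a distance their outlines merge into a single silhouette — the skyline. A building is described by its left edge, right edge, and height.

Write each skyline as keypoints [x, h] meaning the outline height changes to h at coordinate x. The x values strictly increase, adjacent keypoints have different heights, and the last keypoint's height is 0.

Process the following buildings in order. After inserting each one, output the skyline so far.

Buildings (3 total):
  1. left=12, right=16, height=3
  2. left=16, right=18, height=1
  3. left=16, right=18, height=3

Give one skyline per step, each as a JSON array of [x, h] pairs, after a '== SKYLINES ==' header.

== SKYLINES ==
[[12,3],[16,0]]
[[12,3],[16,1],[18,0]]
[[12,3],[18,0]]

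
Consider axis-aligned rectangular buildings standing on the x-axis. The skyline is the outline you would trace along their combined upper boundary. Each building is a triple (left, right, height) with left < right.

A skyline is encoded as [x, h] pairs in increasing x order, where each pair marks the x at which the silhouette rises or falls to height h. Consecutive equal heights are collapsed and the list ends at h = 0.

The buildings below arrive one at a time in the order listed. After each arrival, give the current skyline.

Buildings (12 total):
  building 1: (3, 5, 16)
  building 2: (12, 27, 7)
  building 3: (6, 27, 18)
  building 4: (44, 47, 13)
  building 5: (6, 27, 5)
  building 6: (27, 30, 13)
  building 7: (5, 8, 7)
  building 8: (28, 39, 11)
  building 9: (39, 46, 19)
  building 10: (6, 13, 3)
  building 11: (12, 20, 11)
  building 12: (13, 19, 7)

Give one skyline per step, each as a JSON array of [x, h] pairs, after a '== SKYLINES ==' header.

== SKYLINES ==
[[3,16],[5,0]]
[[3,16],[5,0],[12,7],[27,0]]
[[3,16],[5,0],[6,18],[27,0]]
[[3,16],[5,0],[6,18],[27,0],[44,13],[47,0]]
[[3,16],[5,0],[6,18],[27,0],[44,13],[47,0]]
[[3,16],[5,0],[6,18],[27,13],[30,0],[44,13],[47,0]]
[[3,16],[5,7],[6,18],[27,13],[30,0],[44,13],[47,0]]
[[3,16],[5,7],[6,18],[27,13],[30,11],[39,0],[44,13],[47,0]]
[[3,16],[5,7],[6,18],[27,13],[30,11],[39,19],[46,13],[47,0]]
[[3,16],[5,7],[6,18],[27,13],[30,11],[39,19],[46,13],[47,0]]
[[3,16],[5,7],[6,18],[27,13],[30,11],[39,19],[46,13],[47,0]]
[[3,16],[5,7],[6,18],[27,13],[30,11],[39,19],[46,13],[47,0]]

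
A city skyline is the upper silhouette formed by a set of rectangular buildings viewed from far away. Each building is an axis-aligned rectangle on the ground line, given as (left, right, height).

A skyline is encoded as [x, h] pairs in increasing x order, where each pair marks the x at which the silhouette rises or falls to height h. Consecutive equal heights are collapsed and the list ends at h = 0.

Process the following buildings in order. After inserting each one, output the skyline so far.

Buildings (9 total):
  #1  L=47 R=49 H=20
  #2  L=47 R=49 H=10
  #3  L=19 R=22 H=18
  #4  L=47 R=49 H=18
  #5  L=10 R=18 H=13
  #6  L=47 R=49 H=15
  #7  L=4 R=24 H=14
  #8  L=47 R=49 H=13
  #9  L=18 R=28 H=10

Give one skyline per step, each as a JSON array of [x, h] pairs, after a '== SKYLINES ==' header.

== SKYLINES ==
[[47,20],[49,0]]
[[47,20],[49,0]]
[[19,18],[22,0],[47,20],[49,0]]
[[19,18],[22,0],[47,20],[49,0]]
[[10,13],[18,0],[19,18],[22,0],[47,20],[49,0]]
[[10,13],[18,0],[19,18],[22,0],[47,20],[49,0]]
[[4,14],[19,18],[22,14],[24,0],[47,20],[49,0]]
[[4,14],[19,18],[22,14],[24,0],[47,20],[49,0]]
[[4,14],[19,18],[22,14],[24,10],[28,0],[47,20],[49,0]]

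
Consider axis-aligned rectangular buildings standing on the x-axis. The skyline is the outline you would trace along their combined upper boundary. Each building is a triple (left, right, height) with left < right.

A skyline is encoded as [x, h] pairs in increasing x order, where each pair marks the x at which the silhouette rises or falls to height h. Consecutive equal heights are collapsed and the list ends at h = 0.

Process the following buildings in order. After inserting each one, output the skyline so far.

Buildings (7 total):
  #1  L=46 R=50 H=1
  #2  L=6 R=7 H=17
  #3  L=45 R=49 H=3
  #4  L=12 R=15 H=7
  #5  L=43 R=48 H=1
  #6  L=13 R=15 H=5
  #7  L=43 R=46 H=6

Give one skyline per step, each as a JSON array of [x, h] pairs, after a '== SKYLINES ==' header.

== SKYLINES ==
[[46,1],[50,0]]
[[6,17],[7,0],[46,1],[50,0]]
[[6,17],[7,0],[45,3],[49,1],[50,0]]
[[6,17],[7,0],[12,7],[15,0],[45,3],[49,1],[50,0]]
[[6,17],[7,0],[12,7],[15,0],[43,1],[45,3],[49,1],[50,0]]
[[6,17],[7,0],[12,7],[15,0],[43,1],[45,3],[49,1],[50,0]]
[[6,17],[7,0],[12,7],[15,0],[43,6],[46,3],[49,1],[50,0]]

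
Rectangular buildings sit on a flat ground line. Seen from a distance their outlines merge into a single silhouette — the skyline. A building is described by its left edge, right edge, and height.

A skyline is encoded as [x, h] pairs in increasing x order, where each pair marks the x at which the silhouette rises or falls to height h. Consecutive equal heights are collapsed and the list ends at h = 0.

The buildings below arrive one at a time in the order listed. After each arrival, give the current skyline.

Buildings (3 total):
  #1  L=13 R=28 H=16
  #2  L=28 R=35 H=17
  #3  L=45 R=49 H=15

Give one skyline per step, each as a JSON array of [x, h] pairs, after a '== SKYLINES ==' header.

== SKYLINES ==
[[13,16],[28,0]]
[[13,16],[28,17],[35,0]]
[[13,16],[28,17],[35,0],[45,15],[49,0]]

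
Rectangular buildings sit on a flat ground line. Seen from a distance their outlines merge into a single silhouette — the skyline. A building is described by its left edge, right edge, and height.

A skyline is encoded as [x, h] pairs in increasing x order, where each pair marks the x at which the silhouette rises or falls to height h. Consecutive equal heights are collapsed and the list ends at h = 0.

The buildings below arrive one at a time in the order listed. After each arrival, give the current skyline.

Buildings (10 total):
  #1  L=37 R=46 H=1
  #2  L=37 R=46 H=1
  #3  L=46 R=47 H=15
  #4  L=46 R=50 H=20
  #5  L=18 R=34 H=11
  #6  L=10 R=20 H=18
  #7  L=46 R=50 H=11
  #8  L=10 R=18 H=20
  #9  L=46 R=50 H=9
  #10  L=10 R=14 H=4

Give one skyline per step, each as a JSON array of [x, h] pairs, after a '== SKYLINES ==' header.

== SKYLINES ==
[[37,1],[46,0]]
[[37,1],[46,0]]
[[37,1],[46,15],[47,0]]
[[37,1],[46,20],[50,0]]
[[18,11],[34,0],[37,1],[46,20],[50,0]]
[[10,18],[20,11],[34,0],[37,1],[46,20],[50,0]]
[[10,18],[20,11],[34,0],[37,1],[46,20],[50,0]]
[[10,20],[18,18],[20,11],[34,0],[37,1],[46,20],[50,0]]
[[10,20],[18,18],[20,11],[34,0],[37,1],[46,20],[50,0]]
[[10,20],[18,18],[20,11],[34,0],[37,1],[46,20],[50,0]]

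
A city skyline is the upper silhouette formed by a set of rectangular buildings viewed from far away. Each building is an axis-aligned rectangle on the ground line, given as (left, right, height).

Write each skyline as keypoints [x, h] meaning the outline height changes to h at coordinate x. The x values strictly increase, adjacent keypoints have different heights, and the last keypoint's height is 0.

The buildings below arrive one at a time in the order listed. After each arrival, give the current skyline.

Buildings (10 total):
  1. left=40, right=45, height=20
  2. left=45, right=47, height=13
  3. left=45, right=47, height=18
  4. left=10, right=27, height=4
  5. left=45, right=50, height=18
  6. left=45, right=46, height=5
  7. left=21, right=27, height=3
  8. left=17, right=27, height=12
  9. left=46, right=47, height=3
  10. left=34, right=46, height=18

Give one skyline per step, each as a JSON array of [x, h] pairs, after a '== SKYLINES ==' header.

== SKYLINES ==
[[40,20],[45,0]]
[[40,20],[45,13],[47,0]]
[[40,20],[45,18],[47,0]]
[[10,4],[27,0],[40,20],[45,18],[47,0]]
[[10,4],[27,0],[40,20],[45,18],[50,0]]
[[10,4],[27,0],[40,20],[45,18],[50,0]]
[[10,4],[27,0],[40,20],[45,18],[50,0]]
[[10,4],[17,12],[27,0],[40,20],[45,18],[50,0]]
[[10,4],[17,12],[27,0],[40,20],[45,18],[50,0]]
[[10,4],[17,12],[27,0],[34,18],[40,20],[45,18],[50,0]]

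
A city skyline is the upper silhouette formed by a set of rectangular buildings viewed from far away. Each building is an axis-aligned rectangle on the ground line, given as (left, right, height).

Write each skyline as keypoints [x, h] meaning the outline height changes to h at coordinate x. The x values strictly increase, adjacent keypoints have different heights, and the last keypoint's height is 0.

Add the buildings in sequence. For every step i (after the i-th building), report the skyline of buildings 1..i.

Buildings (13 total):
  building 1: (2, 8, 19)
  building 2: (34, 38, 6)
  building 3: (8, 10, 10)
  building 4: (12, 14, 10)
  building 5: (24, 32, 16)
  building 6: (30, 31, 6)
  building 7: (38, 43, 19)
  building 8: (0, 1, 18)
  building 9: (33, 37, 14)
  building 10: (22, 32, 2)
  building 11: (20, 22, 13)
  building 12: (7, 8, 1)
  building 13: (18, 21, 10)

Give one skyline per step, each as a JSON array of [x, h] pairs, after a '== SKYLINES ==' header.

== SKYLINES ==
[[2,19],[8,0]]
[[2,19],[8,0],[34,6],[38,0]]
[[2,19],[8,10],[10,0],[34,6],[38,0]]
[[2,19],[8,10],[10,0],[12,10],[14,0],[34,6],[38,0]]
[[2,19],[8,10],[10,0],[12,10],[14,0],[24,16],[32,0],[34,6],[38,0]]
[[2,19],[8,10],[10,0],[12,10],[14,0],[24,16],[32,0],[34,6],[38,0]]
[[2,19],[8,10],[10,0],[12,10],[14,0],[24,16],[32,0],[34,6],[38,19],[43,0]]
[[0,18],[1,0],[2,19],[8,10],[10,0],[12,10],[14,0],[24,16],[32,0],[34,6],[38,19],[43,0]]
[[0,18],[1,0],[2,19],[8,10],[10,0],[12,10],[14,0],[24,16],[32,0],[33,14],[37,6],[38,19],[43,0]]
[[0,18],[1,0],[2,19],[8,10],[10,0],[12,10],[14,0],[22,2],[24,16],[32,0],[33,14],[37,6],[38,19],[43,0]]
[[0,18],[1,0],[2,19],[8,10],[10,0],[12,10],[14,0],[20,13],[22,2],[24,16],[32,0],[33,14],[37,6],[38,19],[43,0]]
[[0,18],[1,0],[2,19],[8,10],[10,0],[12,10],[14,0],[20,13],[22,2],[24,16],[32,0],[33,14],[37,6],[38,19],[43,0]]
[[0,18],[1,0],[2,19],[8,10],[10,0],[12,10],[14,0],[18,10],[20,13],[22,2],[24,16],[32,0],[33,14],[37,6],[38,19],[43,0]]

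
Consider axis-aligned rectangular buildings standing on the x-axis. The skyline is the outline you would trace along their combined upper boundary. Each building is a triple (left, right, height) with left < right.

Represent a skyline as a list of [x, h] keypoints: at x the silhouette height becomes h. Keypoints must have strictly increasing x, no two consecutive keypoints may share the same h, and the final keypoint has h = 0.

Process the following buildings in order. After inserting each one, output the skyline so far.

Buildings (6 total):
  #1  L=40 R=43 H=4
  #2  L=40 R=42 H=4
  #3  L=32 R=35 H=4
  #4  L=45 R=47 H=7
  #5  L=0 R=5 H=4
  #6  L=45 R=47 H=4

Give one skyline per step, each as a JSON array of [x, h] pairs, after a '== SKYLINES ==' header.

== SKYLINES ==
[[40,4],[43,0]]
[[40,4],[43,0]]
[[32,4],[35,0],[40,4],[43,0]]
[[32,4],[35,0],[40,4],[43,0],[45,7],[47,0]]
[[0,4],[5,0],[32,4],[35,0],[40,4],[43,0],[45,7],[47,0]]
[[0,4],[5,0],[32,4],[35,0],[40,4],[43,0],[45,7],[47,0]]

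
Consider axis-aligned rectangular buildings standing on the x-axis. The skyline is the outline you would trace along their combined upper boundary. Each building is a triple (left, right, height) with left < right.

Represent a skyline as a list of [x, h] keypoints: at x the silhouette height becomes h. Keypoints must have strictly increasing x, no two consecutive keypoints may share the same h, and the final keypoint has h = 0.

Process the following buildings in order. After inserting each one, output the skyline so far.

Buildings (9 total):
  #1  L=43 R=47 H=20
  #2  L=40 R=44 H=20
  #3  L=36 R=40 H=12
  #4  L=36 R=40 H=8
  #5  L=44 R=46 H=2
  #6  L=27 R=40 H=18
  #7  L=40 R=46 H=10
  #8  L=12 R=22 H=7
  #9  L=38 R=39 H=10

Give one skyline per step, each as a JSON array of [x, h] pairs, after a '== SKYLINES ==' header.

== SKYLINES ==
[[43,20],[47,0]]
[[40,20],[47,0]]
[[36,12],[40,20],[47,0]]
[[36,12],[40,20],[47,0]]
[[36,12],[40,20],[47,0]]
[[27,18],[40,20],[47,0]]
[[27,18],[40,20],[47,0]]
[[12,7],[22,0],[27,18],[40,20],[47,0]]
[[12,7],[22,0],[27,18],[40,20],[47,0]]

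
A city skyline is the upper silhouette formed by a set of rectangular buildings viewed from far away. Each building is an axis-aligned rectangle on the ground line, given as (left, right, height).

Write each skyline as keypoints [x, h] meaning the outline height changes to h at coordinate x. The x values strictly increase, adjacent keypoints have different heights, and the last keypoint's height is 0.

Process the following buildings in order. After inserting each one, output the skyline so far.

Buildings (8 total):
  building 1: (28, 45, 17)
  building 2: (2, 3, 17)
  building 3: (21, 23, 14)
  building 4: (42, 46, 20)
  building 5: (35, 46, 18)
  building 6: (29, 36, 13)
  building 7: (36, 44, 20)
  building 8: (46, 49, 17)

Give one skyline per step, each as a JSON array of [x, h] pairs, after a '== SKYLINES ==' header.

== SKYLINES ==
[[28,17],[45,0]]
[[2,17],[3,0],[28,17],[45,0]]
[[2,17],[3,0],[21,14],[23,0],[28,17],[45,0]]
[[2,17],[3,0],[21,14],[23,0],[28,17],[42,20],[46,0]]
[[2,17],[3,0],[21,14],[23,0],[28,17],[35,18],[42,20],[46,0]]
[[2,17],[3,0],[21,14],[23,0],[28,17],[35,18],[42,20],[46,0]]
[[2,17],[3,0],[21,14],[23,0],[28,17],[35,18],[36,20],[46,0]]
[[2,17],[3,0],[21,14],[23,0],[28,17],[35,18],[36,20],[46,17],[49,0]]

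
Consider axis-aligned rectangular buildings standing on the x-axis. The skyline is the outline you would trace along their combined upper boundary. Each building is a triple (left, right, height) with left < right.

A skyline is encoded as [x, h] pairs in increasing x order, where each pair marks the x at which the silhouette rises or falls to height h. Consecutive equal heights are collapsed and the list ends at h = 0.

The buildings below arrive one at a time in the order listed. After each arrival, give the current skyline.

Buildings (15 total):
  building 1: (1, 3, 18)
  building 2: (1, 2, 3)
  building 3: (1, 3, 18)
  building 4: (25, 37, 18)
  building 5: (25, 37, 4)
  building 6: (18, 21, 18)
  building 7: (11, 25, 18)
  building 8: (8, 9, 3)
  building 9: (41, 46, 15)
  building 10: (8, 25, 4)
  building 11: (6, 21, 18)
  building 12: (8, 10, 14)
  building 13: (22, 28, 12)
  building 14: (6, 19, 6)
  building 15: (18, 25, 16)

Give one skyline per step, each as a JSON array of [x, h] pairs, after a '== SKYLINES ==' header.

== SKYLINES ==
[[1,18],[3,0]]
[[1,18],[3,0]]
[[1,18],[3,0]]
[[1,18],[3,0],[25,18],[37,0]]
[[1,18],[3,0],[25,18],[37,0]]
[[1,18],[3,0],[18,18],[21,0],[25,18],[37,0]]
[[1,18],[3,0],[11,18],[37,0]]
[[1,18],[3,0],[8,3],[9,0],[11,18],[37,0]]
[[1,18],[3,0],[8,3],[9,0],[11,18],[37,0],[41,15],[46,0]]
[[1,18],[3,0],[8,4],[11,18],[37,0],[41,15],[46,0]]
[[1,18],[3,0],[6,18],[37,0],[41,15],[46,0]]
[[1,18],[3,0],[6,18],[37,0],[41,15],[46,0]]
[[1,18],[3,0],[6,18],[37,0],[41,15],[46,0]]
[[1,18],[3,0],[6,18],[37,0],[41,15],[46,0]]
[[1,18],[3,0],[6,18],[37,0],[41,15],[46,0]]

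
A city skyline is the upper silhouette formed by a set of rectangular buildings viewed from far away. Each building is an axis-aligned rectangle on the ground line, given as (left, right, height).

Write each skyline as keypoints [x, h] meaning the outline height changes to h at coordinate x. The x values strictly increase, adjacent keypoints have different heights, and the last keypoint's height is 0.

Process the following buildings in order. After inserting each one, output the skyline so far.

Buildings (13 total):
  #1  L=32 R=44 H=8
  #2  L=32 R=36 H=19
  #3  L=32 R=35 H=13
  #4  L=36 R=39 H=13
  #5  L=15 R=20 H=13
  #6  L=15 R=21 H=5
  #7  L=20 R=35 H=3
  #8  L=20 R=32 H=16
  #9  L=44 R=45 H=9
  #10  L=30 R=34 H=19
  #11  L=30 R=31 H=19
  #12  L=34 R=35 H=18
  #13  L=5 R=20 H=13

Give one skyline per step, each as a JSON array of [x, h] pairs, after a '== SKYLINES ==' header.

== SKYLINES ==
[[32,8],[44,0]]
[[32,19],[36,8],[44,0]]
[[32,19],[36,8],[44,0]]
[[32,19],[36,13],[39,8],[44,0]]
[[15,13],[20,0],[32,19],[36,13],[39,8],[44,0]]
[[15,13],[20,5],[21,0],[32,19],[36,13],[39,8],[44,0]]
[[15,13],[20,5],[21,3],[32,19],[36,13],[39,8],[44,0]]
[[15,13],[20,16],[32,19],[36,13],[39,8],[44,0]]
[[15,13],[20,16],[32,19],[36,13],[39,8],[44,9],[45,0]]
[[15,13],[20,16],[30,19],[36,13],[39,8],[44,9],[45,0]]
[[15,13],[20,16],[30,19],[36,13],[39,8],[44,9],[45,0]]
[[15,13],[20,16],[30,19],[36,13],[39,8],[44,9],[45,0]]
[[5,13],[20,16],[30,19],[36,13],[39,8],[44,9],[45,0]]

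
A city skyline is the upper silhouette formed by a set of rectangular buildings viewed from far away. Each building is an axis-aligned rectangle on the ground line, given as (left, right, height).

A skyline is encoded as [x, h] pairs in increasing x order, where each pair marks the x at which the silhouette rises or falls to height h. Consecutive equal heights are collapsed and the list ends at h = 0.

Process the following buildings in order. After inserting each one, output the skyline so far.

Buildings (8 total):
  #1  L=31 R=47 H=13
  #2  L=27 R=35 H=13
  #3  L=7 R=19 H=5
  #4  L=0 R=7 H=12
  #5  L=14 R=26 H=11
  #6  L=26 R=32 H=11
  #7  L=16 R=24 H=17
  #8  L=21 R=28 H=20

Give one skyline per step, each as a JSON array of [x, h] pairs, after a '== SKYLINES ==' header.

== SKYLINES ==
[[31,13],[47,0]]
[[27,13],[47,0]]
[[7,5],[19,0],[27,13],[47,0]]
[[0,12],[7,5],[19,0],[27,13],[47,0]]
[[0,12],[7,5],[14,11],[26,0],[27,13],[47,0]]
[[0,12],[7,5],[14,11],[27,13],[47,0]]
[[0,12],[7,5],[14,11],[16,17],[24,11],[27,13],[47,0]]
[[0,12],[7,5],[14,11],[16,17],[21,20],[28,13],[47,0]]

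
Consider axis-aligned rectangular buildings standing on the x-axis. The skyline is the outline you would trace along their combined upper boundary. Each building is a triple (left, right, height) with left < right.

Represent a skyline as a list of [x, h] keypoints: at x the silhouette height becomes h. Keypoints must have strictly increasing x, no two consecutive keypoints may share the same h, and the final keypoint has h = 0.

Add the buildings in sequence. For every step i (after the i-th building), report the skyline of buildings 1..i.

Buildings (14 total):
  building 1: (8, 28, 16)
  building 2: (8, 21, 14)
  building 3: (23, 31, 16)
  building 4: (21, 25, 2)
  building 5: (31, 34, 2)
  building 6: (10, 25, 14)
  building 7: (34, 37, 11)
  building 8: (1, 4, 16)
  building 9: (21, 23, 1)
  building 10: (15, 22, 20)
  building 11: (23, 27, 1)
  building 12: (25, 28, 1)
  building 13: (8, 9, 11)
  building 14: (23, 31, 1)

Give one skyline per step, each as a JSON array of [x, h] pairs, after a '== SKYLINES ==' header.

== SKYLINES ==
[[8,16],[28,0]]
[[8,16],[28,0]]
[[8,16],[31,0]]
[[8,16],[31,0]]
[[8,16],[31,2],[34,0]]
[[8,16],[31,2],[34,0]]
[[8,16],[31,2],[34,11],[37,0]]
[[1,16],[4,0],[8,16],[31,2],[34,11],[37,0]]
[[1,16],[4,0],[8,16],[31,2],[34,11],[37,0]]
[[1,16],[4,0],[8,16],[15,20],[22,16],[31,2],[34,11],[37,0]]
[[1,16],[4,0],[8,16],[15,20],[22,16],[31,2],[34,11],[37,0]]
[[1,16],[4,0],[8,16],[15,20],[22,16],[31,2],[34,11],[37,0]]
[[1,16],[4,0],[8,16],[15,20],[22,16],[31,2],[34,11],[37,0]]
[[1,16],[4,0],[8,16],[15,20],[22,16],[31,2],[34,11],[37,0]]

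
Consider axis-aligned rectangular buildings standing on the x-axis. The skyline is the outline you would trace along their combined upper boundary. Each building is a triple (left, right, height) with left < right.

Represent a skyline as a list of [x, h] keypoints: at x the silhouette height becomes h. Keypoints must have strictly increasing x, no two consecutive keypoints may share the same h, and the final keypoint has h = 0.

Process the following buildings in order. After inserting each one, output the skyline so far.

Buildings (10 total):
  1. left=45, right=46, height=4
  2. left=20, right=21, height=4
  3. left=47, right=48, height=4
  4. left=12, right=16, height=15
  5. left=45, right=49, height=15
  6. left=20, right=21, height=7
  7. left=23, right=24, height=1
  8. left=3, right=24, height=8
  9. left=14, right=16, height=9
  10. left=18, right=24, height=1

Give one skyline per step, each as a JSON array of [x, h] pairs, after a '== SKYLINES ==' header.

== SKYLINES ==
[[45,4],[46,0]]
[[20,4],[21,0],[45,4],[46,0]]
[[20,4],[21,0],[45,4],[46,0],[47,4],[48,0]]
[[12,15],[16,0],[20,4],[21,0],[45,4],[46,0],[47,4],[48,0]]
[[12,15],[16,0],[20,4],[21,0],[45,15],[49,0]]
[[12,15],[16,0],[20,7],[21,0],[45,15],[49,0]]
[[12,15],[16,0],[20,7],[21,0],[23,1],[24,0],[45,15],[49,0]]
[[3,8],[12,15],[16,8],[24,0],[45,15],[49,0]]
[[3,8],[12,15],[16,8],[24,0],[45,15],[49,0]]
[[3,8],[12,15],[16,8],[24,0],[45,15],[49,0]]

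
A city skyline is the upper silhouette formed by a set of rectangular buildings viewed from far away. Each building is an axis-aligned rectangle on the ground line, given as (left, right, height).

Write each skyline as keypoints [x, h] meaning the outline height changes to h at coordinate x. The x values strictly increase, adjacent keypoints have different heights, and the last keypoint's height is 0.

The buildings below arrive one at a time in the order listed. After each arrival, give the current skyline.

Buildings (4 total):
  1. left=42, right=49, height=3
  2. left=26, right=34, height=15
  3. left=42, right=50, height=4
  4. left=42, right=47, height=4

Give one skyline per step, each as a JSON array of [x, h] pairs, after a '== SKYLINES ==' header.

== SKYLINES ==
[[42,3],[49,0]]
[[26,15],[34,0],[42,3],[49,0]]
[[26,15],[34,0],[42,4],[50,0]]
[[26,15],[34,0],[42,4],[50,0]]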